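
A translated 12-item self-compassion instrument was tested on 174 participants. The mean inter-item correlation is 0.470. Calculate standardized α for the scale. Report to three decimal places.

α = 0.914

Standardized α = k·r̄ / (1 + (k−1)·r̄) = 12 × 0.470 / (1 + 11 × 0.470)
  = 5.6400 / 6.1700 = 0.914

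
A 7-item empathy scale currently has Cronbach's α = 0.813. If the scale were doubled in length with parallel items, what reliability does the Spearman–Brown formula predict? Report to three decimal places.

Length factor m = 2
α' = m·α / (1 + (m−1)·α)
   = 2 × 0.813 / (1 + (2 − 1) × 0.813)
   = 1.6260 / 1.8130 = 0.897

predicted reliability = 0.897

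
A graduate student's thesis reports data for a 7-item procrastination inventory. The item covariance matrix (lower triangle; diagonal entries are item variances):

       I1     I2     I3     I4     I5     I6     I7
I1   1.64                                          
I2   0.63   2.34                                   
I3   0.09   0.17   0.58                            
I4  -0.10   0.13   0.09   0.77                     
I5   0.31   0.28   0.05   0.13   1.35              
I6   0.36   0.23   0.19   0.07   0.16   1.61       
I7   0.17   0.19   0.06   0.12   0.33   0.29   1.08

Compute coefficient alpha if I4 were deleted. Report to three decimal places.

Remaining items: I1, I2, I3, I5, I6, I7 (k = 6).
sum of item variances = 1.64 + 2.34 + 0.58 + 1.35 + 1.61 + 1.08 = 8.60
Var(T) = 8.60 + 2 × 3.51 = 15.62
α (item deleted) = (6/5)·(1 − 8.60/15.62) = 0.539

coefficient alpha = 0.539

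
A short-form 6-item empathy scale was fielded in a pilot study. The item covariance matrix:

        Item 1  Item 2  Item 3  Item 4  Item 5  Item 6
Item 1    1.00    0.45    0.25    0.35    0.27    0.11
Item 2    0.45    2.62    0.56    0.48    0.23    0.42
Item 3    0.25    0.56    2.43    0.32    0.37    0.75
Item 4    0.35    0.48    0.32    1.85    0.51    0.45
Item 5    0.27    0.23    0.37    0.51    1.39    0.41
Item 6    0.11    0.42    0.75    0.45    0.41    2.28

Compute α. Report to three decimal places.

α = 0.607

ΣVar(i) = 1.00 + 2.62 + 2.43 + 1.85 + 1.39 + 2.28 = 11.57
Sum of the distinct covariances = 5.93
σ²_T = 11.57 + 2 × 5.93 = 23.43
α = (k/(k−1))·(1 − ΣVar(i)/σ²_T) = (6/5)·(1 − 11.57/23.43) = 0.607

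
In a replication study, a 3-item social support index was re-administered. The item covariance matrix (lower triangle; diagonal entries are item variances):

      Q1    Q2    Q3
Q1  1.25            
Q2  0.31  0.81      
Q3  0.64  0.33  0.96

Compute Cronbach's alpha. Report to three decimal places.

Cronbach's alpha = 0.688

sum of item variances = 1.25 + 0.81 + 0.96 = 3.02
Σ_{i<j} σ_ij = 1.28
Var(T) = 3.02 + 2 × 1.28 = 5.58
α = (k/(k−1))·(1 − sum of item variances/Var(T)) = (3/2)·(1 − 3.02/5.58) = 0.688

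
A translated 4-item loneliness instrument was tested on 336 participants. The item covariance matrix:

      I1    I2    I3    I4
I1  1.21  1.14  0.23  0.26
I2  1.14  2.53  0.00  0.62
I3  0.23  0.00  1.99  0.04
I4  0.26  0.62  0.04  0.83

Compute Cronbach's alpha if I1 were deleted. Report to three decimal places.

α = 0.297

Remaining items: I2, I3, I4 (k = 3).
ΣVar(i) = 2.53 + 1.99 + 0.83 = 5.35
Var(T) = 5.35 + 2 × 0.66 = 6.67
α (item deleted) = (3/2)·(1 − 5.35/6.67) = 0.297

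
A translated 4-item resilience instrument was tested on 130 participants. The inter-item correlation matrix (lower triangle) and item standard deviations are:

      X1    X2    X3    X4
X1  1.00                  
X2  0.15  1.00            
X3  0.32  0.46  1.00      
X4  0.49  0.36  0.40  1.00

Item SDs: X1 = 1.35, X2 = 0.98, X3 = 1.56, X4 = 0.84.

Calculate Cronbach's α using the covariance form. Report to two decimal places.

Σσ²ᵢ = 1.35² + 0.98² + 1.56² + 0.84² = 5.9221
Covariances σ_ij = r_ij · s_i · s_j:
  σ(X1,X2) = 0.15 × 1.35 × 0.98 = 0.1985
  σ(X1,X3) = 0.32 × 1.35 × 1.56 = 0.6739
  σ(X1,X4) = 0.49 × 1.35 × 0.84 = 0.5557
  σ(X2,X3) = 0.46 × 0.98 × 1.56 = 0.7032
  σ(X2,X4) = 0.36 × 0.98 × 0.84 = 0.2964
  σ(X3,X4) = 0.40 × 1.56 × 0.84 = 0.5242
σ²_T = Σσ²ᵢ + 2·Σσ_ij = 5.9221 + 2 × 2.9519 = 11.8259
α = (4/3)·(1 − 5.9221/11.8259) = 0.67

Cronbach's α = 0.67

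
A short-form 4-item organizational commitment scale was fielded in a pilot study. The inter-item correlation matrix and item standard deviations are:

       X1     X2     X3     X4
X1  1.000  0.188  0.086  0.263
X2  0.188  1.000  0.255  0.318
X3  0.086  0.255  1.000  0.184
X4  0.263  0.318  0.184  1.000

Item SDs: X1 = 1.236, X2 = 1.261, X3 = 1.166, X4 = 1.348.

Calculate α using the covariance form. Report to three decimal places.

α = 0.527

Σσ²ᵢ = 1.236² + 1.261² + 1.166² + 1.348² = 6.2945
Covariances σ_ij = r_ij · s_i · s_j:
  σ(X1,X2) = 0.188 × 1.236 × 1.261 = 0.2930
  σ(X1,X3) = 0.086 × 1.236 × 1.166 = 0.1239
  σ(X1,X4) = 0.263 × 1.236 × 1.348 = 0.4382
  σ(X2,X3) = 0.255 × 1.261 × 1.166 = 0.3749
  σ(X2,X4) = 0.318 × 1.261 × 1.348 = 0.5405
  σ(X3,X4) = 0.184 × 1.166 × 1.348 = 0.2892
σ²_T = Σσ²ᵢ + 2·Σσ_ij = 6.2945 + 2 × 2.0597 = 10.4139
α = (4/3)·(1 − 6.2945/10.4139) = 0.527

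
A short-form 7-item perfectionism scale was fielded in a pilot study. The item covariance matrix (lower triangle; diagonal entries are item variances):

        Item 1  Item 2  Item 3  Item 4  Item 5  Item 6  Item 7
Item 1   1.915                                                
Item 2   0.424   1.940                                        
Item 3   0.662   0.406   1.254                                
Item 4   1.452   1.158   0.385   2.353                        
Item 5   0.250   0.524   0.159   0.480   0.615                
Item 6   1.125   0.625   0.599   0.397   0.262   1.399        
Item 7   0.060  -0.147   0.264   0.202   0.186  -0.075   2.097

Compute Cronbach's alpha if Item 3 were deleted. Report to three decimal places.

Cronbach's alpha = 0.688

Remaining items: Item 1, Item 2, Item 4, Item 5, Item 6, Item 7 (k = 6).
sum of item variances = 1.915 + 1.940 + 2.353 + 0.615 + 1.399 + 2.097 = 10.319
σ²_total = 10.319 + 2 × 6.923 = 24.165
α (item deleted) = (6/5)·(1 − 10.319/24.165) = 0.688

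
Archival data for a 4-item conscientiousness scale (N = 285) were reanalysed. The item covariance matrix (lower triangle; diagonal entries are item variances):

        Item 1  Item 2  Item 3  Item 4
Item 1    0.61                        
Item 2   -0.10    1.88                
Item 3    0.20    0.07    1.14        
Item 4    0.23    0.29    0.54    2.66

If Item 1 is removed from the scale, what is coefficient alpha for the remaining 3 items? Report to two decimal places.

Remaining items: Item 2, Item 3, Item 4 (k = 3).
ΣVar(i) = 1.88 + 1.14 + 2.66 = 5.68
σ²_total = 5.68 + 2 × 0.90 = 7.48
α (item deleted) = (3/2)·(1 − 5.68/7.48) = 0.36

coefficient alpha = 0.36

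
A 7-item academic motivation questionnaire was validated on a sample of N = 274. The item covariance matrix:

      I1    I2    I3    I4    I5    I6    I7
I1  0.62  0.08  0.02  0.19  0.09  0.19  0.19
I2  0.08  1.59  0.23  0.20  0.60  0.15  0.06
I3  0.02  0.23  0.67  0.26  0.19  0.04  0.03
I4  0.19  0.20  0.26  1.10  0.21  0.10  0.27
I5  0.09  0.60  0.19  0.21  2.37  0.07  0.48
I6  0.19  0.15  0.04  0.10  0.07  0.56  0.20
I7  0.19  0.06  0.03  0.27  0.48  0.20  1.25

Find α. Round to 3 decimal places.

α = 0.566

Σσᵢ² = 0.62 + 1.59 + 0.67 + 1.10 + 2.37 + 0.56 + 1.25 = 8.16
Σ_{i<j} σ_ij = 3.85
σ²_T = 8.16 + 2 × 3.85 = 15.86
α = (k/(k−1))·(1 − Σσᵢ²/σ²_T) = (7/6)·(1 − 8.16/15.86) = 0.566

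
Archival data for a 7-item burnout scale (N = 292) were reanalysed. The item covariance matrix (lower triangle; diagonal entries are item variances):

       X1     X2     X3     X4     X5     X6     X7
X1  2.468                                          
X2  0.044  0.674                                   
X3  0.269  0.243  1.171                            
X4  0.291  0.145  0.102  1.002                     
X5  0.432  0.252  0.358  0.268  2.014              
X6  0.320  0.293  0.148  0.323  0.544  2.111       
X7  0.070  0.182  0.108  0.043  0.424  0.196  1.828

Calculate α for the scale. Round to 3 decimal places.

α = 0.552

sum of item variances = 2.468 + 0.674 + 1.171 + 1.002 + 2.014 + 2.111 + 1.828 = 11.268
Sum of off-diagonal covariances = 5.055
Var(T) = 11.268 + 2 × 5.055 = 21.378
α = (k/(k−1))·(1 − sum of item variances/Var(T)) = (7/6)·(1 − 11.268/21.378) = 0.552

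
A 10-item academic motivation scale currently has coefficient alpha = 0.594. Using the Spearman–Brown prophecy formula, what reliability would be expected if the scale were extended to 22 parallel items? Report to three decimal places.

Length factor m = 22/10 = 2.2000
α' = m·α / (1 + (m−1)·α)
   = 22/10 × 0.594 / (1 + (22/10 − 1) × 0.594)
   = 1.3068 / 1.7128 = 0.763

predicted reliability = 0.763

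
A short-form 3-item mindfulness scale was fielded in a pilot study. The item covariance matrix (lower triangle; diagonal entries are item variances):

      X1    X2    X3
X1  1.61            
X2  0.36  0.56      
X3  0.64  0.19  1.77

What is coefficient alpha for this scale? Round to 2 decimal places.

coefficient alpha = 0.56

Σσ²ᵢ = 1.61 + 0.56 + 1.77 = 3.94
Sum of the distinct covariances = 1.19
σ²_T = 3.94 + 2 × 1.19 = 6.32
α = (k/(k−1))·(1 − Σσ²ᵢ/σ²_T) = (3/2)·(1 − 3.94/6.32) = 0.56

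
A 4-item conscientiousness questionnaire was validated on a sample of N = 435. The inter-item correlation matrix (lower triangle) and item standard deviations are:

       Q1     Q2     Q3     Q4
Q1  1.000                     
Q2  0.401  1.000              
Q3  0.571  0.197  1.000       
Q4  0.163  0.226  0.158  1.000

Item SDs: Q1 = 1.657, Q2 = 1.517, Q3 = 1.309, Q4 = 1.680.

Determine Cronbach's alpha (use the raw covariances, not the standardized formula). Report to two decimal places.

Cronbach's alpha = 0.61

Σσ²ᵢ = 1.657² + 1.517² + 1.309² + 1.680² = 9.5828
Covariances σ_ij = r_ij · s_i · s_j:
  σ(Q1,Q2) = 0.401 × 1.657 × 1.517 = 1.0080
  σ(Q1,Q3) = 0.571 × 1.657 × 1.309 = 1.2385
  σ(Q1,Q4) = 0.163 × 1.657 × 1.680 = 0.4538
  σ(Q2,Q3) = 0.197 × 1.517 × 1.309 = 0.3912
  σ(Q2,Q4) = 0.226 × 1.517 × 1.680 = 0.5760
  σ(Q3,Q4) = 0.158 × 1.309 × 1.680 = 0.3475
σ²_T = Σσ²ᵢ + 2·Σσ_ij = 9.5828 + 2 × 4.0150 = 17.6128
α = (4/3)·(1 − 9.5828/17.6128) = 0.61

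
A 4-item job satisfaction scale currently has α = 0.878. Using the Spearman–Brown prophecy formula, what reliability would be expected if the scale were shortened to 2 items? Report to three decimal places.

Length factor m = 2/4 = 0.5000
α' = m·α / (1 − (1−m)·α)
   = 2/4 × 0.878 / (1 − (1 − 2/4) × 0.878)
   = 0.4390 / 0.5610 = 0.783

predicted reliability = 0.783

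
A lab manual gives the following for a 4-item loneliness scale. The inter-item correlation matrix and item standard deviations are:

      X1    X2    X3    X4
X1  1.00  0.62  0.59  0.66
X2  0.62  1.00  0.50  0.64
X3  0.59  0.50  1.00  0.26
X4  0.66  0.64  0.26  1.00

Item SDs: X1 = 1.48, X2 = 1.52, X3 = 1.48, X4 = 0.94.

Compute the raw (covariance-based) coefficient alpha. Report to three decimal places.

Σσ²ᵢ = 1.48² + 1.52² + 1.48² + 0.94² = 7.5748
Covariances σ_ij = r_ij · s_i · s_j:
  σ(X1,X2) = 0.62 × 1.48 × 1.52 = 1.3948
  σ(X1,X3) = 0.59 × 1.48 × 1.48 = 1.2923
  σ(X1,X4) = 0.66 × 1.48 × 0.94 = 0.9182
  σ(X2,X3) = 0.50 × 1.52 × 1.48 = 1.1248
  σ(X2,X4) = 0.64 × 1.52 × 0.94 = 0.9144
  σ(X3,X4) = 0.26 × 1.48 × 0.94 = 0.3617
σ²_T = Σσ²ᵢ + 2·Σσ_ij = 7.5748 + 2 × 6.0062 = 19.5872
α = (4/3)·(1 − 7.5748/19.5872) = 0.818

α = 0.818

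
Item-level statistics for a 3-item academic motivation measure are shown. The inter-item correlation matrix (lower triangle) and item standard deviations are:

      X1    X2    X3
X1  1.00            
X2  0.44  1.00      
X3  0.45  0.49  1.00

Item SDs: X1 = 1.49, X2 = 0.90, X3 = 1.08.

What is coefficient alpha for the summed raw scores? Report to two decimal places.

α = 0.69

Σσ²ᵢ = 1.49² + 0.90² + 1.08² = 4.1965
Covariances σ_ij = r_ij · s_i · s_j:
  σ(X1,X2) = 0.44 × 1.49 × 0.90 = 0.5900
  σ(X1,X3) = 0.45 × 1.49 × 1.08 = 0.7241
  σ(X2,X3) = 0.49 × 0.90 × 1.08 = 0.4763
σ²_T = Σσ²ᵢ + 2·Σσ_ij = 4.1965 + 2 × 1.7904 = 7.7773
α = (3/2)·(1 − 4.1965/7.7773) = 0.69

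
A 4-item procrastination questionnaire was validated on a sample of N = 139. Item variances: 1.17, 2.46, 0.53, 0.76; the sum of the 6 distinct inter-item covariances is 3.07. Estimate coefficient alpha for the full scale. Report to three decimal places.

α = 0.740

ΣVar(i) = 1.17 + 2.46 + 0.53 + 0.76 = 4.92
Sum of distinct covariances = 3.07
σ²_T = ΣVar(i) + 2·Σcov = 4.92 + 2 × 3.07 = 11.06
α = (4/3)·(1 − 4.92/11.06) = 0.740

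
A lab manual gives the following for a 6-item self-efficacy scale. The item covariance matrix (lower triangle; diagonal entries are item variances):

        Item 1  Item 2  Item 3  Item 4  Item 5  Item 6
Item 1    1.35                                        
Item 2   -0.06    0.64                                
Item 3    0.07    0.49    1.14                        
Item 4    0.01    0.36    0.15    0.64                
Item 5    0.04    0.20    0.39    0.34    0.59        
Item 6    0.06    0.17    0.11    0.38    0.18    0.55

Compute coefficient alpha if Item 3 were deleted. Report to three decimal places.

α = 0.589

Remaining items: Item 1, Item 2, Item 4, Item 5, Item 6 (k = 5).
Σσᵢ² = 1.35 + 0.64 + 0.64 + 0.59 + 0.55 = 3.77
total variance = 3.77 + 2 × 1.68 = 7.13
α (item deleted) = (5/4)·(1 − 3.77/7.13) = 0.589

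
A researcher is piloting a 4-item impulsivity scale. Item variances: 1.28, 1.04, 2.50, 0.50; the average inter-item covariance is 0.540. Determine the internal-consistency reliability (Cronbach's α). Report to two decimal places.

ΣVar(i) = 1.28 + 1.04 + 2.50 + 0.50 = 5.32
Sum of the 6 distinct covariances = 6 × 0.540 = 3.240
Var(T) = ΣVar(i) + 2·Σcov = 5.32 + 2 × 3.240 = 11.800
α = (4/3)·(1 − 5.32/11.800) = 0.73

Cronbach's α = 0.73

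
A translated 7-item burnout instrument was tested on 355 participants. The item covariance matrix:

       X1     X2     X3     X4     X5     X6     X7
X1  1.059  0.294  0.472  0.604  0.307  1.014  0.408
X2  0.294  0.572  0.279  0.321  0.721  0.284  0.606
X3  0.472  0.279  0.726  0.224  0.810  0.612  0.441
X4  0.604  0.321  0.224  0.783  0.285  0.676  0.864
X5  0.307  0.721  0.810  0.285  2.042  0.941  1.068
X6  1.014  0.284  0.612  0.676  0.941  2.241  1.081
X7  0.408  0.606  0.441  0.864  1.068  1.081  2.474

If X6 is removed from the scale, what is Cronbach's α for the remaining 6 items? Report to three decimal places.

Cronbach's α = 0.802

Remaining items: X1, X2, X3, X4, X5, X7 (k = 6).
ΣVar(i) = 1.059 + 0.572 + 0.726 + 0.783 + 2.042 + 2.474 = 7.656
total variance = 7.656 + 2 × 7.704 = 23.064
α (item deleted) = (6/5)·(1 − 7.656/23.064) = 0.802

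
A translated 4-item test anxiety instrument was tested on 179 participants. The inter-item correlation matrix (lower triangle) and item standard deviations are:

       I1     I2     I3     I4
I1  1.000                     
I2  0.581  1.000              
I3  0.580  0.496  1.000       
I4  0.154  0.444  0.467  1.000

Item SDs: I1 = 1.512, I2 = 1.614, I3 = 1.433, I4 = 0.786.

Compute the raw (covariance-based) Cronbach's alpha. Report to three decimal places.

α = 0.765

Σσ²ᵢ = 1.512² + 1.614² + 1.433² + 0.786² = 7.5624
Covariances σ_ij = r_ij · s_i · s_j:
  σ(I1,I2) = 0.581 × 1.512 × 1.614 = 1.4179
  σ(I1,I3) = 0.580 × 1.512 × 1.433 = 1.2567
  σ(I1,I4) = 0.154 × 1.512 × 0.786 = 0.1830
  σ(I2,I3) = 0.496 × 1.614 × 1.433 = 1.1472
  σ(I2,I4) = 0.444 × 1.614 × 0.786 = 0.5633
  σ(I3,I4) = 0.467 × 1.433 × 0.786 = 0.5260
σ²_T = Σσ²ᵢ + 2·Σσ_ij = 7.5624 + 2 × 5.0941 = 17.7506
α = (4/3)·(1 − 7.5624/17.7506) = 0.765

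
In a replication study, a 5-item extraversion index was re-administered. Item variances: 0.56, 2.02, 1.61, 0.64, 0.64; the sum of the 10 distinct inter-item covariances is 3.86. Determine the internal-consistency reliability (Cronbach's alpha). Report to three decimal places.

Cronbach's alpha = 0.732

Σσᵢ² = 0.56 + 2.02 + 1.61 + 0.64 + 0.64 = 5.47
Sum of distinct covariances = 3.86
σ²_T = Σσᵢ² + 2·Σcov = 5.47 + 2 × 3.86 = 13.19
α = (5/4)·(1 − 5.47/13.19) = 0.732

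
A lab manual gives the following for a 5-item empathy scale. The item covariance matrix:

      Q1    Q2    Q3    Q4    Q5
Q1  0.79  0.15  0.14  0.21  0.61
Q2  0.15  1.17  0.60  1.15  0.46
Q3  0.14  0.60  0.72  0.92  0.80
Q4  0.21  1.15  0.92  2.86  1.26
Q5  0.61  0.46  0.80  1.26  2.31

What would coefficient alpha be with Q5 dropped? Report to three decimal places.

coefficient alpha = 0.712

Remaining items: Q1, Q2, Q3, Q4 (k = 4).
Σσᵢ² = 0.79 + 1.17 + 0.72 + 2.86 = 5.54
σ²_total = 5.54 + 2 × 3.17 = 11.88
α (item deleted) = (4/3)·(1 − 5.54/11.88) = 0.712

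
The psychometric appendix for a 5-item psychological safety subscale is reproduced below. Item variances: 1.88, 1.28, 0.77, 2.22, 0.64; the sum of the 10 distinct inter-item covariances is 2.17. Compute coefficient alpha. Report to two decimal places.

Σσᵢ² = 1.88 + 1.28 + 0.77 + 2.22 + 0.64 = 6.79
Sum of distinct covariances = 2.17
σ²_T = Σσᵢ² + 2·Σcov = 6.79 + 2 × 2.17 = 11.13
α = (5/4)·(1 − 6.79/11.13) = 0.49

α = 0.49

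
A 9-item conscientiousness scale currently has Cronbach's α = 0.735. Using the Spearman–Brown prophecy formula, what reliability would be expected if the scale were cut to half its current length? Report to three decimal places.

predicted reliability = 0.581

Length factor m = 1/2
α' = m·α / (1 − (1−m)·α)
   = 1/2 × 0.735 / (1 − (1 − 1/2) × 0.735)
   = 0.3675 / 0.6325 = 0.581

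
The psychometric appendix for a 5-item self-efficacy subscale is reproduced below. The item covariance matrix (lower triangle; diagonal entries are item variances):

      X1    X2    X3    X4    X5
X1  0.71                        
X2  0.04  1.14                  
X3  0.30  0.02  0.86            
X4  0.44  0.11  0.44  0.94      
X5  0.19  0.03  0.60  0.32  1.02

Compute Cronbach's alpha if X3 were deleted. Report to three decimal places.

Remaining items: X1, X2, X4, X5 (k = 4).
sum of item variances = 0.71 + 1.14 + 0.94 + 1.02 = 3.81
Var(T) = 3.81 + 2 × 1.13 = 6.07
α (item deleted) = (4/3)·(1 − 3.81/6.07) = 0.496

Cronbach's alpha = 0.496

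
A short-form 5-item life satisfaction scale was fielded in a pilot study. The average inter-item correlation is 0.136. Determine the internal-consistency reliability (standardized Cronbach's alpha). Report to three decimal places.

Standardized α = k·r̄ / (1 + (k−1)·r̄) = 5 × 0.136 / (1 + 4 × 0.136)
  = 0.6800 / 1.5440 = 0.440

standardized Cronbach's alpha = 0.440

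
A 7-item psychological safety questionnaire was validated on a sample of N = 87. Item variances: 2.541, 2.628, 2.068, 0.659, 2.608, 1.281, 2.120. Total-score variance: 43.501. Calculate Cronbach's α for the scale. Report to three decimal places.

Cronbach's α = 0.794

ΣVar(i) = 2.541 + 2.628 + 2.068 + 0.659 + 2.608 + 1.281 + 2.120 = 13.905
α = (k/(k−1))·(1 − ΣVar(i)/σ²_total) = (7/6)·(1 − 13.905/43.501) = 0.794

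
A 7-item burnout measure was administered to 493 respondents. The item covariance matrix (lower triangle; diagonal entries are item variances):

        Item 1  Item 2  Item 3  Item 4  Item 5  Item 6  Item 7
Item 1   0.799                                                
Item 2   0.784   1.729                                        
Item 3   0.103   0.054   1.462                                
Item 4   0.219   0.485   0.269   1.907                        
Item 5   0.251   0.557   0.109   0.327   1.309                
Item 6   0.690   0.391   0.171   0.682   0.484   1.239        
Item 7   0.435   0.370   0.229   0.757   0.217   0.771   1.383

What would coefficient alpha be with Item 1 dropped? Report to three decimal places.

α = 0.678

Remaining items: Item 2, Item 3, Item 4, Item 5, Item 6, Item 7 (k = 6).
Σσ²ᵢ = 1.729 + 1.462 + 1.907 + 1.309 + 1.239 + 1.383 = 9.029
σ²_T = 9.029 + 2 × 5.873 = 20.775
α (item deleted) = (6/5)·(1 − 9.029/20.775) = 0.678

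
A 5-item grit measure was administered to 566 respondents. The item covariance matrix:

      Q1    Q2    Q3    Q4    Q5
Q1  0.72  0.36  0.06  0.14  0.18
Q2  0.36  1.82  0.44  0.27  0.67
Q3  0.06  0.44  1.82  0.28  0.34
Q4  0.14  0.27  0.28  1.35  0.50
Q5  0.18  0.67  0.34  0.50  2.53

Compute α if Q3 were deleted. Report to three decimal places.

Remaining items: Q1, Q2, Q4, Q5 (k = 4).
Σσᵢ² = 0.72 + 1.82 + 1.35 + 2.53 = 6.42
Var(T) = 6.42 + 2 × 2.12 = 10.66
α (item deleted) = (4/3)·(1 − 6.42/10.66) = 0.530

α = 0.530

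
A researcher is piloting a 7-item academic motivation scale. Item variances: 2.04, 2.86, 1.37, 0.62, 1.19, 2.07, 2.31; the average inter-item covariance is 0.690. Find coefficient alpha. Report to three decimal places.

coefficient alpha = 0.816

sum of item variances = 2.04 + 2.86 + 1.37 + 0.62 + 1.19 + 2.07 + 2.31 = 12.46
Sum of the 21 distinct covariances = 21 × 0.690 = 14.490
σ²_T = sum of item variances + 2·Σcov = 12.46 + 2 × 14.490 = 41.440
α = (7/6)·(1 − 12.46/41.440) = 0.816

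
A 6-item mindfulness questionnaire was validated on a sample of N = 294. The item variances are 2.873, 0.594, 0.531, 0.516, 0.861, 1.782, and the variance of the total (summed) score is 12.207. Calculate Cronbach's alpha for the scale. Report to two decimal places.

Σσᵢ² = 2.873 + 0.594 + 0.531 + 0.516 + 0.861 + 1.782 = 7.157
α = (k/(k−1))·(1 − Σσᵢ²/Var(T)) = (6/5)·(1 − 7.157/12.207) = 0.50

Cronbach's alpha = 0.50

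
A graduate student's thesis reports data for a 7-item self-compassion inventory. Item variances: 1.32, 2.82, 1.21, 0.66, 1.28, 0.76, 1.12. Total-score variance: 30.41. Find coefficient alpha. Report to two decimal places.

Σσᵢ² = 1.32 + 2.82 + 1.21 + 0.66 + 1.28 + 0.76 + 1.12 = 9.17
α = (k/(k−1))·(1 − Σσᵢ²/total variance) = (7/6)·(1 − 9.17/30.41) = 0.81

coefficient alpha = 0.81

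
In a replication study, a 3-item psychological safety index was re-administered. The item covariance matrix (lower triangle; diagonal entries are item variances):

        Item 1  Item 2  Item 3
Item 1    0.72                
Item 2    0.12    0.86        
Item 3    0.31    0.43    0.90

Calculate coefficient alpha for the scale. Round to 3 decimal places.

sum of item variances = 0.72 + 0.86 + 0.90 = 2.48
Σ_{i<j} σ_ij = 0.86
σ²_T = 2.48 + 2 × 0.86 = 4.20
α = (k/(k−1))·(1 − sum of item variances/σ²_T) = (3/2)·(1 − 2.48/4.20) = 0.614

coefficient alpha = 0.614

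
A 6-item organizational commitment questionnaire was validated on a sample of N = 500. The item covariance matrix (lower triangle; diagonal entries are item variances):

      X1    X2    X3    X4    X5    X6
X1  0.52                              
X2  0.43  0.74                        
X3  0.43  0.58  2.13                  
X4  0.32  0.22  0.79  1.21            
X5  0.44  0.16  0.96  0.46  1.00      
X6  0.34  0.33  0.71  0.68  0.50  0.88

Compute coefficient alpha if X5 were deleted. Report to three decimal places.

coefficient alpha = 0.798

Remaining items: X1, X2, X3, X4, X6 (k = 5).
sum of item variances = 0.52 + 0.74 + 2.13 + 1.21 + 0.88 = 5.48
σ²_T = 5.48 + 2 × 4.83 = 15.14
α (item deleted) = (5/4)·(1 − 5.48/15.14) = 0.798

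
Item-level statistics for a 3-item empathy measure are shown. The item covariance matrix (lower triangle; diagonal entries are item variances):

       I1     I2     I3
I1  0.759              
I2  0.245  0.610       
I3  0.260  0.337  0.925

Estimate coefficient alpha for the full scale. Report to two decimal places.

α = 0.63

Σσᵢ² = 0.759 + 0.610 + 0.925 = 2.294
Sum of off-diagonal covariances = 0.842
σ²_total = 2.294 + 2 × 0.842 = 3.978
α = (k/(k−1))·(1 − Σσᵢ²/σ²_total) = (3/2)·(1 − 2.294/3.978) = 0.63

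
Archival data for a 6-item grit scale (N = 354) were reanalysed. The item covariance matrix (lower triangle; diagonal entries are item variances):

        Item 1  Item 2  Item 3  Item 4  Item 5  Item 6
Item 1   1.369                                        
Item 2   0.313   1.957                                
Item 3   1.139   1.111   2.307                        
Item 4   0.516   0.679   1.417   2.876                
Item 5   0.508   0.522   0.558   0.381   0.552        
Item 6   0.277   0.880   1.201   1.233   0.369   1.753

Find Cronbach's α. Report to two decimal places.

Σσ²ᵢ = 1.369 + 1.957 + 2.307 + 2.876 + 0.552 + 1.753 = 10.814
Σ_{i<j} σ_ij = 11.104
σ²_T = 10.814 + 2 × 11.104 = 33.022
α = (k/(k−1))·(1 − Σσ²ᵢ/σ²_T) = (6/5)·(1 − 10.814/33.022) = 0.81

α = 0.81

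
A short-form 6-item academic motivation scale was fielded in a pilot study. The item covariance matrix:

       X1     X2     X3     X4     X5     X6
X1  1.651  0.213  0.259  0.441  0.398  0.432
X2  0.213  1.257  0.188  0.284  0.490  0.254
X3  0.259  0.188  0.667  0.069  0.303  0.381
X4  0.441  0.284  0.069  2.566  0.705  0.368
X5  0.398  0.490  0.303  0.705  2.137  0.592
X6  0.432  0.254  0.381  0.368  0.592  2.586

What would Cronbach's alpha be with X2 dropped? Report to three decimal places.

Remaining items: X1, X3, X4, X5, X6 (k = 5).
Σσᵢ² = 1.651 + 0.667 + 2.566 + 2.137 + 2.586 = 9.607
Var(T) = 9.607 + 2 × 3.948 = 17.503
α (item deleted) = (5/4)·(1 − 9.607/17.503) = 0.564

α = 0.564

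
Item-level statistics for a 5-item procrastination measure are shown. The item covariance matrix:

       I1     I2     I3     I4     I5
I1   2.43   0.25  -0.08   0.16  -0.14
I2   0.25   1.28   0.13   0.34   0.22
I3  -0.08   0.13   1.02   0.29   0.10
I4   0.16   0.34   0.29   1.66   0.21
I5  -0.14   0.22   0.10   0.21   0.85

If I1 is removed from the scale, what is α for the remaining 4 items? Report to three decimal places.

α = 0.465

Remaining items: I2, I3, I4, I5 (k = 4).
sum of item variances = 1.28 + 1.02 + 1.66 + 0.85 = 4.81
Var(T) = 4.81 + 2 × 1.29 = 7.39
α (item deleted) = (4/3)·(1 − 4.81/7.39) = 0.465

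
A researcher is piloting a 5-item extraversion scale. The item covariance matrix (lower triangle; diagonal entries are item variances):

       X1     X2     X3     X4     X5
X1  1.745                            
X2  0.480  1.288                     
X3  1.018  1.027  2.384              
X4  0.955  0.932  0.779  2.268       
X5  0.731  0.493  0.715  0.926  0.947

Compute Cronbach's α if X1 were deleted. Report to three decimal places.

Remaining items: X2, X3, X4, X5 (k = 4).
Σσ²ᵢ = 1.288 + 2.384 + 2.268 + 0.947 = 6.887
σ²_total = 6.887 + 2 × 4.872 = 16.631
α (item deleted) = (4/3)·(1 − 6.887/16.631) = 0.781

α = 0.781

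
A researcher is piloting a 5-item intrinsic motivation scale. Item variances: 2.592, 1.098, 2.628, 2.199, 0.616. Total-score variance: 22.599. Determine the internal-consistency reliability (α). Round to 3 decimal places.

Σσ²ᵢ = 2.592 + 1.098 + 2.628 + 2.199 + 0.616 = 9.133
α = (k/(k−1))·(1 − Σσ²ᵢ/σ²_total) = (5/4)·(1 − 9.133/22.599) = 0.745

α = 0.745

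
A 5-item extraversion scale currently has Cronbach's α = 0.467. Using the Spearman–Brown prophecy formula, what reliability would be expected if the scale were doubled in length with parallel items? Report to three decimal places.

Length factor m = 2
α' = m·α / (1 + (m−1)·α)
   = 2 × 0.467 / (1 + (2 − 1) × 0.467)
   = 0.9340 / 1.4670 = 0.637

predicted reliability = 0.637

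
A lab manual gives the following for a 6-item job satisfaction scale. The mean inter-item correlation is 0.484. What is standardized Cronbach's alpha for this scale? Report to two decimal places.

α = 0.85

Standardized α = k·r̄ / (1 + (k−1)·r̄) = 6 × 0.484 / (1 + 5 × 0.484)
  = 2.9040 / 3.4200 = 0.85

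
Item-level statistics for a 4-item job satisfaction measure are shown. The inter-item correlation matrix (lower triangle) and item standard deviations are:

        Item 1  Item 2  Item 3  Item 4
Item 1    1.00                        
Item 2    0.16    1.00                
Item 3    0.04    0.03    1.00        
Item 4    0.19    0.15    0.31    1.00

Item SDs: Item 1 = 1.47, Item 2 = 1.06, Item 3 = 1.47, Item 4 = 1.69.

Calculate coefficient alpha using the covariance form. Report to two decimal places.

Σσ²ᵢ = 1.47² + 1.06² + 1.47² + 1.69² = 8.3015
Covariances σ_ij = r_ij · s_i · s_j:
  σ(Item 1,Item 2) = 0.16 × 1.47 × 1.06 = 0.2493
  σ(Item 1,Item 3) = 0.04 × 1.47 × 1.47 = 0.0864
  σ(Item 1,Item 4) = 0.19 × 1.47 × 1.69 = 0.4720
  σ(Item 2,Item 3) = 0.03 × 1.06 × 1.47 = 0.0467
  σ(Item 2,Item 4) = 0.15 × 1.06 × 1.69 = 0.2687
  σ(Item 3,Item 4) = 0.31 × 1.47 × 1.69 = 0.7701
σ²_T = Σσ²ᵢ + 2·Σσ_ij = 8.3015 + 2 × 1.8932 = 12.0879
α = (4/3)·(1 − 8.3015/12.0879) = 0.42

α = 0.42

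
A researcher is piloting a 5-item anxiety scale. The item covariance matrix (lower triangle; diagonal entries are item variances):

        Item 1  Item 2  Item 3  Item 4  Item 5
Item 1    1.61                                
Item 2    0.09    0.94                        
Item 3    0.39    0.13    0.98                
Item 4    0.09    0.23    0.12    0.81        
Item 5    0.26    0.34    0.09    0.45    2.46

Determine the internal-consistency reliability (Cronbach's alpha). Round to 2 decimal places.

Cronbach's alpha = 0.49

ΣVar(i) = 1.61 + 0.94 + 0.98 + 0.81 + 2.46 = 6.80
Sum of the distinct covariances = 2.19
total variance = 6.80 + 2 × 2.19 = 11.18
α = (k/(k−1))·(1 − ΣVar(i)/total variance) = (5/4)·(1 − 6.80/11.18) = 0.49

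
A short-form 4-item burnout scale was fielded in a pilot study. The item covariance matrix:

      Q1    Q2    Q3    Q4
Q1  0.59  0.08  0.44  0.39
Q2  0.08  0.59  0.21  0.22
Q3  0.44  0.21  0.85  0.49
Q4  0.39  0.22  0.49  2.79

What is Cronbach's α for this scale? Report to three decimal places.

Σσᵢ² = 0.59 + 0.59 + 0.85 + 2.79 = 4.82
Σ_{i<j} σ_ij = 1.83
Var(T) = 4.82 + 2 × 1.83 = 8.48
α = (k/(k−1))·(1 − Σσᵢ²/Var(T)) = (4/3)·(1 − 4.82/8.48) = 0.575

α = 0.575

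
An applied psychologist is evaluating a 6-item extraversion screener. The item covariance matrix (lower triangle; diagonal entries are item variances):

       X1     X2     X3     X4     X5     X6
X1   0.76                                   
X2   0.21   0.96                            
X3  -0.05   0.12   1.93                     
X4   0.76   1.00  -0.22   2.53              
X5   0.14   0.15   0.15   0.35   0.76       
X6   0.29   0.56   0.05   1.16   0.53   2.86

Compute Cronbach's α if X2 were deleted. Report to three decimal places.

Remaining items: X1, X3, X4, X5, X6 (k = 5).
ΣVar(i) = 0.76 + 1.93 + 2.53 + 0.76 + 2.86 = 8.84
σ²_T = 8.84 + 2 × 3.16 = 15.16
α (item deleted) = (5/4)·(1 − 8.84/15.16) = 0.521

Cronbach's α = 0.521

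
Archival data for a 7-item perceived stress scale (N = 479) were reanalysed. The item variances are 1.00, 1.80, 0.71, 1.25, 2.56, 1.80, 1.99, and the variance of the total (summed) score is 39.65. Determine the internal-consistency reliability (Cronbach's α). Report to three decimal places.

sum of item variances = 1.00 + 1.80 + 0.71 + 1.25 + 2.56 + 1.80 + 1.99 = 11.11
α = (k/(k−1))·(1 − sum of item variances/σ²_T) = (7/6)·(1 − 11.11/39.65) = 0.840

Cronbach's α = 0.840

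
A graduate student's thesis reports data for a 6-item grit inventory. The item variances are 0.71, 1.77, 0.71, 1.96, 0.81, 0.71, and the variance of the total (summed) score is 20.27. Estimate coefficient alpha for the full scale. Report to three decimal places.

sum of item variances = 0.71 + 1.77 + 0.71 + 1.96 + 0.81 + 0.71 = 6.67
α = (k/(k−1))·(1 − sum of item variances/σ²_total) = (6/5)·(1 − 6.67/20.27) = 0.805

α = 0.805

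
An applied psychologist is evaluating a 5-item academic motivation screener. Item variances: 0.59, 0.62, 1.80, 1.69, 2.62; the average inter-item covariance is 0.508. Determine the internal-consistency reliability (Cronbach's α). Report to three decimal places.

α = 0.727

Σσ²ᵢ = 0.59 + 0.62 + 1.80 + 1.69 + 2.62 = 7.32
Sum of the 10 distinct covariances = 10 × 0.508 = 5.080
σ²_T = Σσ²ᵢ + 2·Σcov = 7.32 + 2 × 5.080 = 17.480
α = (5/4)·(1 − 7.32/17.480) = 0.727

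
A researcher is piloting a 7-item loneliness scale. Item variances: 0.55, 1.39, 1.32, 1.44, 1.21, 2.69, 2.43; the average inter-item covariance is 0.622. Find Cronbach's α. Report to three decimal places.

α = 0.820

Σσᵢ² = 0.55 + 1.39 + 1.32 + 1.44 + 1.21 + 2.69 + 2.43 = 11.03
Sum of the 21 distinct covariances = 21 × 0.622 = 13.062
total variance = Σσᵢ² + 2·Σcov = 11.03 + 2 × 13.062 = 37.154
α = (7/6)·(1 − 11.03/37.154) = 0.820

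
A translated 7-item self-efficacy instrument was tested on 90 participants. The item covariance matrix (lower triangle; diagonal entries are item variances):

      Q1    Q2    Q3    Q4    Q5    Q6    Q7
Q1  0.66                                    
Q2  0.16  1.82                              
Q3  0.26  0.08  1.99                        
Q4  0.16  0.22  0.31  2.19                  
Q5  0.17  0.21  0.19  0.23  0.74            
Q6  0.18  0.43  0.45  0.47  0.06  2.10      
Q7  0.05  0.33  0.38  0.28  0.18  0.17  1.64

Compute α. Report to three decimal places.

α = 0.550

Σσᵢ² = 0.66 + 1.82 + 1.99 + 2.19 + 0.74 + 2.10 + 1.64 = 11.14
Σ_{i<j} σ_ij = 4.97
σ²_T = 11.14 + 2 × 4.97 = 21.08
α = (k/(k−1))·(1 − Σσᵢ²/σ²_T) = (7/6)·(1 − 11.14/21.08) = 0.550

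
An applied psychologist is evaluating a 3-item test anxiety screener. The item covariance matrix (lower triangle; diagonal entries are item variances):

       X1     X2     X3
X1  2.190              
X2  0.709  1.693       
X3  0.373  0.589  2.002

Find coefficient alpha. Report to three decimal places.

coefficient alpha = 0.543

Σσᵢ² = 2.190 + 1.693 + 2.002 = 5.885
Sum of off-diagonal covariances = 1.671
σ²_total = 5.885 + 2 × 1.671 = 9.227
α = (k/(k−1))·(1 − Σσᵢ²/σ²_total) = (3/2)·(1 − 5.885/9.227) = 0.543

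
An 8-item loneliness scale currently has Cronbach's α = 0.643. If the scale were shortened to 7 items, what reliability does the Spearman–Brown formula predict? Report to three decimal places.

Length factor m = 7/8 = 0.8750
α' = m·α / (1 − (1−m)·α)
   = 7/8 × 0.643 / (1 − (1 − 7/8) × 0.643)
   = 0.5626 / 0.9196 = 0.612

predicted reliability = 0.612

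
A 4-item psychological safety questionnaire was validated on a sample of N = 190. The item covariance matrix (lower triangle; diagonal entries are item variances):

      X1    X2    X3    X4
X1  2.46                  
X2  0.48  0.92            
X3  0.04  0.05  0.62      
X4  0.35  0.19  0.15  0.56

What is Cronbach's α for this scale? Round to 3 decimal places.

α = 0.475

Σσᵢ² = 2.46 + 0.92 + 0.62 + 0.56 = 4.56
Sum of off-diagonal covariances = 1.26
Var(T) = 4.56 + 2 × 1.26 = 7.08
α = (k/(k−1))·(1 − Σσᵢ²/Var(T)) = (4/3)·(1 − 4.56/7.08) = 0.475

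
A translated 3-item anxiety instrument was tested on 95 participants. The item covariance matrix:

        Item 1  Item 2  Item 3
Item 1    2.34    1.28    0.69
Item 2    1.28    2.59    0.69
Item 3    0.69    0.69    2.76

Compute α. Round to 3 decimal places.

sum of item variances = 2.34 + 2.59 + 2.76 = 7.69
Σ_{i<j} σ_ij = 2.66
Var(T) = 7.69 + 2 × 2.66 = 13.01
α = (k/(k−1))·(1 − sum of item variances/Var(T)) = (3/2)·(1 − 7.69/13.01) = 0.613

α = 0.613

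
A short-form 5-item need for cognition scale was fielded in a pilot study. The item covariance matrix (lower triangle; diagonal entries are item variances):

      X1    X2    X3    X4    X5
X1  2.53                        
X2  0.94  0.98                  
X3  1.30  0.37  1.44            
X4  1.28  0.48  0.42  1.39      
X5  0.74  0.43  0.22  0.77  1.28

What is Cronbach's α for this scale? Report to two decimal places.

ΣVar(i) = 2.53 + 0.98 + 1.44 + 1.39 + 1.28 = 7.62
Sum of the distinct covariances = 6.95
total variance = 7.62 + 2 × 6.95 = 21.52
α = (k/(k−1))·(1 − ΣVar(i)/total variance) = (5/4)·(1 − 7.62/21.52) = 0.81

Cronbach's α = 0.81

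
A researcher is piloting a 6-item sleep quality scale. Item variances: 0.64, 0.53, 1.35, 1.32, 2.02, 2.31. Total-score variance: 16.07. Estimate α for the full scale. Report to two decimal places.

α = 0.59

Σσ²ᵢ = 0.64 + 0.53 + 1.35 + 1.32 + 2.02 + 2.31 = 8.17
α = (k/(k−1))·(1 − Σσ²ᵢ/Var(T)) = (6/5)·(1 − 8.17/16.07) = 0.59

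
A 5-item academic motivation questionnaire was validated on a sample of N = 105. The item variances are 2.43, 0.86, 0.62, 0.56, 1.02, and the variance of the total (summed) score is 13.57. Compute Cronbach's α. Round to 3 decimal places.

Σσᵢ² = 2.43 + 0.86 + 0.62 + 0.56 + 1.02 = 5.49
α = (k/(k−1))·(1 − Σσᵢ²/Var(T)) = (5/4)·(1 − 5.49/13.57) = 0.744

α = 0.744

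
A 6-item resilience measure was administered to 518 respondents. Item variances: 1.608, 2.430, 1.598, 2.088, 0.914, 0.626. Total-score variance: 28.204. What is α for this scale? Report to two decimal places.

Σσᵢ² = 1.608 + 2.430 + 1.598 + 2.088 + 0.914 + 0.626 = 9.264
α = (k/(k−1))·(1 − Σσᵢ²/σ²_T) = (6/5)·(1 − 9.264/28.204) = 0.81

α = 0.81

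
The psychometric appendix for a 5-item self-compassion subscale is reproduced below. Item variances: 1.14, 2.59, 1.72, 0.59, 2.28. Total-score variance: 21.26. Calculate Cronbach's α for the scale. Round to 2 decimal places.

Cronbach's α = 0.76

Σσ²ᵢ = 1.14 + 2.59 + 1.72 + 0.59 + 2.28 = 8.32
α = (k/(k−1))·(1 − Σσ²ᵢ/σ²_T) = (5/4)·(1 − 8.32/21.26) = 0.76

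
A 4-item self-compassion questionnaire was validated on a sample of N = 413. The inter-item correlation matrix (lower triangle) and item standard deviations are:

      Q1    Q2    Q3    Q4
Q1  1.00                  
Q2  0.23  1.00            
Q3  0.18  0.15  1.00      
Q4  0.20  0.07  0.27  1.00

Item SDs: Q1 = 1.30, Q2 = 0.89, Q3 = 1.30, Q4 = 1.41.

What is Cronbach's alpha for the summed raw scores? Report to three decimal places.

Σσ²ᵢ = 1.30² + 0.89² + 1.30² + 1.41² = 6.1602
Covariances σ_ij = r_ij · s_i · s_j:
  σ(Q1,Q2) = 0.23 × 1.30 × 0.89 = 0.2661
  σ(Q1,Q3) = 0.18 × 1.30 × 1.30 = 0.3042
  σ(Q1,Q4) = 0.20 × 1.30 × 1.41 = 0.3666
  σ(Q2,Q3) = 0.15 × 0.89 × 1.30 = 0.1736
  σ(Q2,Q4) = 0.07 × 0.89 × 1.41 = 0.0878
  σ(Q3,Q4) = 0.27 × 1.30 × 1.41 = 0.4949
σ²_T = Σσ²ᵢ + 2·Σσ_ij = 6.1602 + 2 × 1.6932 = 9.5466
α = (4/3)·(1 − 6.1602/9.5466) = 0.473

α = 0.473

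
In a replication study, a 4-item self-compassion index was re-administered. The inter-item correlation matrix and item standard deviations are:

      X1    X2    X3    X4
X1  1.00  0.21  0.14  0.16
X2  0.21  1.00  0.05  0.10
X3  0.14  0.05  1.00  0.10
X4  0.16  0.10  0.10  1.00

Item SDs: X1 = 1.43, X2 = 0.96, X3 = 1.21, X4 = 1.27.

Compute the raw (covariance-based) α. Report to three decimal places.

Σσ²ᵢ = 1.43² + 0.96² + 1.21² + 1.27² = 6.0435
Covariances σ_ij = r_ij · s_i · s_j:
  σ(X1,X2) = 0.21 × 1.43 × 0.96 = 0.2883
  σ(X1,X3) = 0.14 × 1.43 × 1.21 = 0.2422
  σ(X1,X4) = 0.16 × 1.43 × 1.27 = 0.2906
  σ(X2,X3) = 0.05 × 0.96 × 1.21 = 0.0581
  σ(X2,X4) = 0.10 × 0.96 × 1.27 = 0.1219
  σ(X3,X4) = 0.10 × 1.21 × 1.27 = 0.1537
σ²_T = Σσ²ᵢ + 2·Σσ_ij = 6.0435 + 2 × 1.1548 = 8.3531
α = (4/3)·(1 − 6.0435/8.3531) = 0.369

α = 0.369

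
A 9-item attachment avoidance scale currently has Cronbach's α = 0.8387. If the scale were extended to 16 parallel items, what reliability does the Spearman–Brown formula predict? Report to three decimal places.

predicted reliability = 0.902

Length factor m = 16/9 = 1.7778
α' = m·α / (1 + (m−1)·α)
   = 16/9 × 0.8387 / (1 + (16/9 − 1) × 0.8387)
   = 1.4910 / 1.6523 = 0.902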